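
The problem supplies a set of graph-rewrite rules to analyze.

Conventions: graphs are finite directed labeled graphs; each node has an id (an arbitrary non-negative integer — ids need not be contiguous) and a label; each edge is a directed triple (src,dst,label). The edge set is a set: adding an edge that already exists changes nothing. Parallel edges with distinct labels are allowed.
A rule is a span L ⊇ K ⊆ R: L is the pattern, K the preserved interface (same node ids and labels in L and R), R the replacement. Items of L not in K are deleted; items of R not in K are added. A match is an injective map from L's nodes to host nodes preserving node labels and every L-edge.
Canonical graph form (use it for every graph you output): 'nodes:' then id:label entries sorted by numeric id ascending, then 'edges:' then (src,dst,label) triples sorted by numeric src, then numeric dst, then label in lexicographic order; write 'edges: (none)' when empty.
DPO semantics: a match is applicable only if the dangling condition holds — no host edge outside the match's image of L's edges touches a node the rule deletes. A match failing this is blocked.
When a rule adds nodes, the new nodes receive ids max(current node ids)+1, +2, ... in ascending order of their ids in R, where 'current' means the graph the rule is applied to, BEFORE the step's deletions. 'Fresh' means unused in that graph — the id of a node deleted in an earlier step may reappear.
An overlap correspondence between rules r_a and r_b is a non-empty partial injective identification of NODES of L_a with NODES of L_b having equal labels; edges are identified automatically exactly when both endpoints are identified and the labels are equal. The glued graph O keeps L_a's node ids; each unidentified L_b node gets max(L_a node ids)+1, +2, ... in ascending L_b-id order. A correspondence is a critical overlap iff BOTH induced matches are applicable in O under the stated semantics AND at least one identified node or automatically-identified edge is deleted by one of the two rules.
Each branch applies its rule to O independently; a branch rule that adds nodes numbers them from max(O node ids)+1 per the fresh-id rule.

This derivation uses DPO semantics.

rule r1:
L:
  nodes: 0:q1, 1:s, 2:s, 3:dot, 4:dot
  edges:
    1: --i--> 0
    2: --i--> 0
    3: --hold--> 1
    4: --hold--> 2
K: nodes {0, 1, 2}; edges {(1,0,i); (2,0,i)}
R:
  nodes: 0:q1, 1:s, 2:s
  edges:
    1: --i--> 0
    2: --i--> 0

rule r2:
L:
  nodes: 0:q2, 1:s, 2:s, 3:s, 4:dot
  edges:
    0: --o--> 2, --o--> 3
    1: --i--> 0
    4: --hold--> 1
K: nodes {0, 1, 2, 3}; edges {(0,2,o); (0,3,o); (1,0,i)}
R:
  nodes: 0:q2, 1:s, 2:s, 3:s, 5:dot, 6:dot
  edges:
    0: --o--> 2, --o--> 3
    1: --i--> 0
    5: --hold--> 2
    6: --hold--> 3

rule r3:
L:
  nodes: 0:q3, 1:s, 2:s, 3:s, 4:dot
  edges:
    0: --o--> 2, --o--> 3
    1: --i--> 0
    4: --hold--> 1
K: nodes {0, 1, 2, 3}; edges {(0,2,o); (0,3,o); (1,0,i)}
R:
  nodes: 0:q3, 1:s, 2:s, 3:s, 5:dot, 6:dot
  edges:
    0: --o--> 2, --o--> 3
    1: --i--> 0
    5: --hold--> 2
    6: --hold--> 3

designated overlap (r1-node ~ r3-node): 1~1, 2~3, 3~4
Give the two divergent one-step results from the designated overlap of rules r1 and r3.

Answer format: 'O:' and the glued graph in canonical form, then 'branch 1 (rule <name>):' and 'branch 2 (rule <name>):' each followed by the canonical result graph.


O:
nodes: 0:q1, 1:s, 2:s, 3:dot, 4:dot, 5:q3, 6:s
edges: (1,0,i); (1,5,i); (2,0,i); (3,1,hold); (4,2,hold); (5,2,o); (5,6,o)
branch 1 (rule r1):
nodes: 0:q1, 1:s, 2:s, 5:q3, 6:s
edges: (1,0,i); (1,5,i); (2,0,i); (5,2,o); (5,6,o)
branch 2 (rule r3):
nodes: 0:q1, 1:s, 2:s, 4:dot, 5:q3, 6:s, 7:dot, 8:dot
edges: (1,0,i); (1,5,i); (2,0,i); (4,2,hold); (5,2,o); (5,6,o); (7,6,hold); (8,2,hold)


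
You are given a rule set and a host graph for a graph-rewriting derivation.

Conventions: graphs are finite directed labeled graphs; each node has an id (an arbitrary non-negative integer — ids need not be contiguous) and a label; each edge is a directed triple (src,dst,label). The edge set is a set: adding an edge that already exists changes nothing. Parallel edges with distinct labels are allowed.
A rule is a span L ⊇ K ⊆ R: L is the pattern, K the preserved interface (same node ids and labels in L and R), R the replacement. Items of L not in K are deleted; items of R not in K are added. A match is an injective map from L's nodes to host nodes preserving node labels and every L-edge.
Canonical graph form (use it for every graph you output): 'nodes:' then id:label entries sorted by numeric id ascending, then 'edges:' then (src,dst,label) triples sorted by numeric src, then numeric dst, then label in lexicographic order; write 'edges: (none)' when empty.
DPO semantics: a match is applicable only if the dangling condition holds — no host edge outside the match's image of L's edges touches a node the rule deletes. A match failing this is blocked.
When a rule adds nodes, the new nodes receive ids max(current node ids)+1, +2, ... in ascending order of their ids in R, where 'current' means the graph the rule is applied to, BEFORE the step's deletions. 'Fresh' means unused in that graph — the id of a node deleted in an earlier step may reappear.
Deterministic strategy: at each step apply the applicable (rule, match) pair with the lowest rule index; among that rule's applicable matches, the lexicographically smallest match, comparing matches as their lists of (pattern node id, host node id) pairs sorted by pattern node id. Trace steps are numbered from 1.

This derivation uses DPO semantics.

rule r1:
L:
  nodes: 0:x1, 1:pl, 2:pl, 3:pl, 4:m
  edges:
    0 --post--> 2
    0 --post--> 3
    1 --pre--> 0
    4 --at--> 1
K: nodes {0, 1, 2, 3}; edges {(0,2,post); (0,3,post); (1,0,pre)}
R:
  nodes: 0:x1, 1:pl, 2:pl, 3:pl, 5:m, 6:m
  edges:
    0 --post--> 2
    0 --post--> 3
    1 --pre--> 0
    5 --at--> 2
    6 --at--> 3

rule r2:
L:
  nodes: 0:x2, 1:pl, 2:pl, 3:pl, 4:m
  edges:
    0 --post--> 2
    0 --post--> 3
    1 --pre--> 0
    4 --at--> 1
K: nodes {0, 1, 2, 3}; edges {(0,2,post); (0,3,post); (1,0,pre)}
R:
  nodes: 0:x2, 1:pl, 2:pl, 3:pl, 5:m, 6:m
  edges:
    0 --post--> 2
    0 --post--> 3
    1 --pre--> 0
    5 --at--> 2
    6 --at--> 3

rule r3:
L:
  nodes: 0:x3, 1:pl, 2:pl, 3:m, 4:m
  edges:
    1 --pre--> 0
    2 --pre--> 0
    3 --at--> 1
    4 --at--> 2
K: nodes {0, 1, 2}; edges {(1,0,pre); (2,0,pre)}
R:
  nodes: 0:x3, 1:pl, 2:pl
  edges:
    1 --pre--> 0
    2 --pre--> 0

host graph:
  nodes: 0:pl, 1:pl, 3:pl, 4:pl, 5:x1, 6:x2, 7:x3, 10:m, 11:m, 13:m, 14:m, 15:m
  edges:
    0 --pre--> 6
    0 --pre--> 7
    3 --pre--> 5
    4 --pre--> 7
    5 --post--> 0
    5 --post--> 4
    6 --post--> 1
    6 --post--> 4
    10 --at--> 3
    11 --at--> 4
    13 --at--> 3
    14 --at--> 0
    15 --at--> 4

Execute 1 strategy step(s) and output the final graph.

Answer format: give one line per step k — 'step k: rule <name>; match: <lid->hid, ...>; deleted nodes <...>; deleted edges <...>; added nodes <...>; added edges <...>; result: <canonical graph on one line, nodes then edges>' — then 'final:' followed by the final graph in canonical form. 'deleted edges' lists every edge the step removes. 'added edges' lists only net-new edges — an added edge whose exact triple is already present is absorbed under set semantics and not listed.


step 1: rule r1; match: 0->5, 1->3, 2->0, 3->4, 4->10; deleted nodes 10; deleted edges (10,3,at); added nodes 16, 17; added edges (16,0,at); (17,4,at); result: nodes: 0:pl, 1:pl, 3:pl, 4:pl, 5:x1, 6:x2, 7:x3, 11:m, 13:m, 14:m, 15:m, 16:m, 17:m edges: (0,6,pre); (0,7,pre); (3,5,pre); (4,7,pre); (5,0,post); (5,4,post); (6,1,post); (6,4,post); (11,4,at); (13,3,at); (14,0,at); (15,4,at); (16,0,at); (17,4,at)
final:
nodes: 0:pl, 1:pl, 3:pl, 4:pl, 5:x1, 6:x2, 7:x3, 11:m, 13:m, 14:m, 15:m, 16:m, 17:m
edges: (0,6,pre); (0,7,pre); (3,5,pre); (4,7,pre); (5,0,post); (5,4,post); (6,1,post); (6,4,post); (11,4,at); (13,3,at); (14,0,at); (15,4,at); (16,0,at); (17,4,at)


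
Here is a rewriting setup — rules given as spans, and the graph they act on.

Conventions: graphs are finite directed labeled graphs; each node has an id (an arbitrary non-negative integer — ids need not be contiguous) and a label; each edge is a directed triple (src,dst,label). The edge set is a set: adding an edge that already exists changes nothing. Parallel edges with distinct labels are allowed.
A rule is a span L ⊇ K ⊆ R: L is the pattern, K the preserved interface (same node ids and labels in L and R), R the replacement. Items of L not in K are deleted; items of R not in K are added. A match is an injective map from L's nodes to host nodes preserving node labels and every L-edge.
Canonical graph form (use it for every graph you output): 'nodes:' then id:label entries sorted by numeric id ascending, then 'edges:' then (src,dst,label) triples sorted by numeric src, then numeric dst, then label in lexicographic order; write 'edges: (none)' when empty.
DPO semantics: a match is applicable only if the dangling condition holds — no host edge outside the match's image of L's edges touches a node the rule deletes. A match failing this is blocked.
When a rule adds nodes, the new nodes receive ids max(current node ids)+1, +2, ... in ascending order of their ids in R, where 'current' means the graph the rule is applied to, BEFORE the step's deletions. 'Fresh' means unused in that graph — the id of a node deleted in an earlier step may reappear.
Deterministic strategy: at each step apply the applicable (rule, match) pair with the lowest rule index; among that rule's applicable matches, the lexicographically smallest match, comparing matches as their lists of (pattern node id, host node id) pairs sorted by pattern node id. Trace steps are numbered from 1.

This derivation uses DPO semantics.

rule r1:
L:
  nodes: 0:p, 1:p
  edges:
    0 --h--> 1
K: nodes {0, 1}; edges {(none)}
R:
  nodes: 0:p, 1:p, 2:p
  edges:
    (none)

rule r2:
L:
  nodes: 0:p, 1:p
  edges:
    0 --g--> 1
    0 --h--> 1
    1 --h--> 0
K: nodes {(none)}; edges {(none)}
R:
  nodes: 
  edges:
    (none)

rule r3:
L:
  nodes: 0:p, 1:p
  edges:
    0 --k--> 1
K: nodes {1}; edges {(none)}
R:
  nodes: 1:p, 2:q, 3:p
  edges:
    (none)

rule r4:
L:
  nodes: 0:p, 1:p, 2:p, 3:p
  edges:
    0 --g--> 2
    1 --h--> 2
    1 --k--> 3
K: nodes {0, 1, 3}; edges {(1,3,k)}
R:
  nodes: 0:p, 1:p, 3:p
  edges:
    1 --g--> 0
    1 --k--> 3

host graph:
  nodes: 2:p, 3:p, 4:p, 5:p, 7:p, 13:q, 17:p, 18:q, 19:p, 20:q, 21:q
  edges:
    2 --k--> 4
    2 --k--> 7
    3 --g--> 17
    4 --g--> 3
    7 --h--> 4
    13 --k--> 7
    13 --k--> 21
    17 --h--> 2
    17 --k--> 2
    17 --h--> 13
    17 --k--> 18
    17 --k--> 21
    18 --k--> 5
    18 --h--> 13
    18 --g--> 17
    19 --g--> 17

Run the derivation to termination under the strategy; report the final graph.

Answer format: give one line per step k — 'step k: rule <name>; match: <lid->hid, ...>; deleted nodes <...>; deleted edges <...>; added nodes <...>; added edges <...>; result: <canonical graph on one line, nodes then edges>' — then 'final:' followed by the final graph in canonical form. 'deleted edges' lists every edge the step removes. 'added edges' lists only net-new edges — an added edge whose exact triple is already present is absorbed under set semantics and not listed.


step 1: rule r1; match: 0->7, 1->4; deleted nodes (none); deleted edges (7,4,h); added nodes 22; added edges (none); result: nodes: 2:p, 3:p, 4:p, 5:p, 7:p, 13:q, 17:p, 18:q, 19:p, 20:q, 21:q, 22:p edges: (2,4,k); (2,7,k); (3,17,g); (4,3,g); (13,7,k); (13,21,k); (17,2,h); (17,2,k); (17,13,h); (17,18,k); (17,21,k); (18,5,k); (18,13,h); (18,17,g); (19,17,g)
step 2: rule r1; match: 0->17, 1->2; deleted nodes (none); deleted edges (17,2,h); added nodes 23; added edges (none); result: nodes: 2:p, 3:p, 4:p, 5:p, 7:p, 13:q, 17:p, 18:q, 19:p, 20:q, 21:q, 22:p, 23:p edges: (2,4,k); (2,7,k); (3,17,g); (4,3,g); (13,7,k); (13,21,k); (17,2,k); (17,13,h); (17,18,k); (17,21,k); (18,5,k); (18,13,h); (18,17,g); (19,17,g)
final:
nodes: 2:p, 3:p, 4:p, 5:p, 7:p, 13:q, 17:p, 18:q, 19:p, 20:q, 21:q, 22:p, 23:p
edges: (2,4,k); (2,7,k); (3,17,g); (4,3,g); (13,7,k); (13,21,k); (17,2,k); (17,13,h); (17,18,k); (17,21,k); (18,5,k); (18,13,h); (18,17,g); (19,17,g)


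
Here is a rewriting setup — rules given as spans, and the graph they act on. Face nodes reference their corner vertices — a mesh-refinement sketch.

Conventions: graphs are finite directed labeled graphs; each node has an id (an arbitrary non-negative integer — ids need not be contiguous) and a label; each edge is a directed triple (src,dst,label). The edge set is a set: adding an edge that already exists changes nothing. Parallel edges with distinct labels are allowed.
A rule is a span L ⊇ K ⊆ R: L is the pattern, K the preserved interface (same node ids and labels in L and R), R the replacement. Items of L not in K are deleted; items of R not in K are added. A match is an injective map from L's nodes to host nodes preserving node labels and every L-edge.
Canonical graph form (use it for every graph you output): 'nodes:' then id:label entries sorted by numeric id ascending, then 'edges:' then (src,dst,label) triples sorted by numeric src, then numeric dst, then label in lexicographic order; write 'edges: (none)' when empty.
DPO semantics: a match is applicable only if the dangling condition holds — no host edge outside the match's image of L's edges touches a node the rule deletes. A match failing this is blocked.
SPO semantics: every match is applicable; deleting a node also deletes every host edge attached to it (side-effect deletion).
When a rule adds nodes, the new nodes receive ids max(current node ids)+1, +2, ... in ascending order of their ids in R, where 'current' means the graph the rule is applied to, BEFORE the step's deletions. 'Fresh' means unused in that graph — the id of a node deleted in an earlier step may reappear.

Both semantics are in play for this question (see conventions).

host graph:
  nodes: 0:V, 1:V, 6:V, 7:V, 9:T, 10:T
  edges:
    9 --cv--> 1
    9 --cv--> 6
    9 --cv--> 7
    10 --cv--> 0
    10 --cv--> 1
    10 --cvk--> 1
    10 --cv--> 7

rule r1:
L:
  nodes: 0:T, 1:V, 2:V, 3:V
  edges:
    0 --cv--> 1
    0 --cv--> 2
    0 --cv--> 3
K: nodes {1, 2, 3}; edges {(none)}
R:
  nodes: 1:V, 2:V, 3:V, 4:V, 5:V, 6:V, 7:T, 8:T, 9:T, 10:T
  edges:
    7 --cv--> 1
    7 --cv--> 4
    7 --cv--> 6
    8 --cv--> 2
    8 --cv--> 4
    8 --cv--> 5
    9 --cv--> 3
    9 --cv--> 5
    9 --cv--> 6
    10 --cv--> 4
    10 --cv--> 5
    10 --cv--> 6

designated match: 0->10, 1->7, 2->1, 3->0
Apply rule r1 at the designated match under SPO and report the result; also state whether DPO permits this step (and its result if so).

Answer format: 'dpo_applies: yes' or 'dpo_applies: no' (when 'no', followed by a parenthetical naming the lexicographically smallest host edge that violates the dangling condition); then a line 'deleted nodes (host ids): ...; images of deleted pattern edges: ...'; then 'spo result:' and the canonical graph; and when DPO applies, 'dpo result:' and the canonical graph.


dpo_applies: no
(the rule deletes node 10, which keeps host edge (10,1,cvk) outside the match image — the dangling condition fails, DPO blocks; SPO proceeds and side-deletes such edges)
deleted nodes (host ids): 10; images of deleted pattern edges: (10,0,cv); (10,1,cv); (10,7,cv)
spo result:
nodes: 0:V, 1:V, 6:V, 7:V, 9:T, 11:V, 12:V, 13:V, 14:T, 15:T, 16:T, 17:T
edges: (9,1,cv); (9,6,cv); (9,7,cv); (14,7,cv); (14,11,cv); (14,13,cv); (15,1,cv); (15,11,cv); (15,12,cv); (16,0,cv); (16,12,cv); (16,13,cv); (17,11,cv); (17,12,cv); (17,13,cv)


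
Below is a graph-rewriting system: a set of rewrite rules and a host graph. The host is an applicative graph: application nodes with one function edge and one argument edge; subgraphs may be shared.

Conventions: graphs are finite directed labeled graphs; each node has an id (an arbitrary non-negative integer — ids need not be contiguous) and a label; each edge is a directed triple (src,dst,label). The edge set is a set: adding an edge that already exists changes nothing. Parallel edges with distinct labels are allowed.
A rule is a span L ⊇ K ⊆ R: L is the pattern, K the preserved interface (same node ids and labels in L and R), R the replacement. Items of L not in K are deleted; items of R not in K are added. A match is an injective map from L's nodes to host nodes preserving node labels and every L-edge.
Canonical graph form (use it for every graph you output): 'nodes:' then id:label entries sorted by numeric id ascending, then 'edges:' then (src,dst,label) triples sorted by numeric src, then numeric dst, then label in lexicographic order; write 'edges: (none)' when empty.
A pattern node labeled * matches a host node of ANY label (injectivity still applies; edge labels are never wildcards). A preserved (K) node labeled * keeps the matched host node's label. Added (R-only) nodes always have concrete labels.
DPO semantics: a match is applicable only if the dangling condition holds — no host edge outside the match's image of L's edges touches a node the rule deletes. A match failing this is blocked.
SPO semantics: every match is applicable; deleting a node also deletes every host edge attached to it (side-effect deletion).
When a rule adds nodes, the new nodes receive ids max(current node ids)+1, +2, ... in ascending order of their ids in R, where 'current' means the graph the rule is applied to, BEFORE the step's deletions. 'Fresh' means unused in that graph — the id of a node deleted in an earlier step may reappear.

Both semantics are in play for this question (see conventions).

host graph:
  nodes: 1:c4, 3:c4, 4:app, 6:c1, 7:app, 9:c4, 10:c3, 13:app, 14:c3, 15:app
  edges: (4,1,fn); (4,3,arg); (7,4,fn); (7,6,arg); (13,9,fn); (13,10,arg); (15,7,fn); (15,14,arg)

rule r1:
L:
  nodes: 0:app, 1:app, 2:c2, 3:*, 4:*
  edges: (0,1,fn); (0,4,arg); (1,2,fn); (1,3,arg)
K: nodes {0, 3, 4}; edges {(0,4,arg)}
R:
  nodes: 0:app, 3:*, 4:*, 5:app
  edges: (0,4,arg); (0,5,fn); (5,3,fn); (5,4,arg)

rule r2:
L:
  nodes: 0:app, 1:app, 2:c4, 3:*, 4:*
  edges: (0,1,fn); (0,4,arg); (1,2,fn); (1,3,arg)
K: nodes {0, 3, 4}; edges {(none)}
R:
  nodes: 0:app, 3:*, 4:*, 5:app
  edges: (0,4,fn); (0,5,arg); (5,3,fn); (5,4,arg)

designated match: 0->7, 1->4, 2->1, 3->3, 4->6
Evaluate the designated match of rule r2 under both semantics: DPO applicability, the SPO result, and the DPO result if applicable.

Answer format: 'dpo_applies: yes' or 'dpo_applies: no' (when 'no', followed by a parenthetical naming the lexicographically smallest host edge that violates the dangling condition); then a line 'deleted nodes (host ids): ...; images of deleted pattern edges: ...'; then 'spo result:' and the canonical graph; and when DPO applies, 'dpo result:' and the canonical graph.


dpo_applies: yes
deleted nodes (host ids): 1, 4; images of deleted pattern edges: (4,1,fn); (4,3,arg); (7,4,fn); (7,6,arg)
spo result:
nodes: 3:c4, 6:c1, 7:app, 9:c4, 10:c3, 13:app, 14:c3, 15:app, 16:app
edges: (7,6,fn); (7,16,arg); (13,9,fn); (13,10,arg); (15,7,fn); (15,14,arg); (16,3,fn); (16,6,arg)
dpo result:
nodes: 3:c4, 6:c1, 7:app, 9:c4, 10:c3, 13:app, 14:c3, 15:app, 16:app
edges: (7,6,fn); (7,16,arg); (13,9,fn); (13,10,arg); (15,7,fn); (15,14,arg); (16,3,fn); (16,6,arg)


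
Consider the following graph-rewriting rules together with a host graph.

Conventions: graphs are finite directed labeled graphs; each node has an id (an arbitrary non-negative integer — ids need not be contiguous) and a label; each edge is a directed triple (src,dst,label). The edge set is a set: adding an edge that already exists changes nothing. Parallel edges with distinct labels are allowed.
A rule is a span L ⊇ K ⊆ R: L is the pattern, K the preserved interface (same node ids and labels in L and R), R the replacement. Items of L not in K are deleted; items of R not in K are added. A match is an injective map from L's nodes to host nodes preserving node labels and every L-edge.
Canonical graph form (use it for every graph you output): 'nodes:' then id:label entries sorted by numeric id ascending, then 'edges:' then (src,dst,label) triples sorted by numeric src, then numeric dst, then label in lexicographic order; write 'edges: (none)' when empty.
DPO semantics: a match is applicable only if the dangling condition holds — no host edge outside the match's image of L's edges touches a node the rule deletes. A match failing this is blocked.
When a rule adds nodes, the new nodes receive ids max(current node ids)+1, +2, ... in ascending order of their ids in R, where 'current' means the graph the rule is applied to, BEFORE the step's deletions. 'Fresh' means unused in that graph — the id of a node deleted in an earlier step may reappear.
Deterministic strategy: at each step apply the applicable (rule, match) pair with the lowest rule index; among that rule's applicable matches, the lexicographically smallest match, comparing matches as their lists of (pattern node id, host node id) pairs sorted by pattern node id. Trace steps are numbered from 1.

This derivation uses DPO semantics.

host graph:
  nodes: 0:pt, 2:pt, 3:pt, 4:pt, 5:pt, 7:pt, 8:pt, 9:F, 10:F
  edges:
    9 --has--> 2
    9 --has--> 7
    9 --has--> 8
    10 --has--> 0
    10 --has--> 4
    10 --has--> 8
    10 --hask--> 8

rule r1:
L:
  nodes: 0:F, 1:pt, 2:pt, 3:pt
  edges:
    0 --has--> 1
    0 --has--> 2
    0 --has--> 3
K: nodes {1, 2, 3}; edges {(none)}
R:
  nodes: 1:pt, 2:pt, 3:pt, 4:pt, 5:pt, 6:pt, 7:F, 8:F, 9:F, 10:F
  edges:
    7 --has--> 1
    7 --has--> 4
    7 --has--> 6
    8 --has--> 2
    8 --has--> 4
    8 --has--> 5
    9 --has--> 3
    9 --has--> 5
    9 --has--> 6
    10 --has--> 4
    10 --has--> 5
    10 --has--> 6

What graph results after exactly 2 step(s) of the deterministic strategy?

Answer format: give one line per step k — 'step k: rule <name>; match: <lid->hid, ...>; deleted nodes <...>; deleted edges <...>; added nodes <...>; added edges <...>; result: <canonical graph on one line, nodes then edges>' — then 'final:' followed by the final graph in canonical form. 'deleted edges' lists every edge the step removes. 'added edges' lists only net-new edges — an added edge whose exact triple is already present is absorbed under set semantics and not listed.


step 1: rule r1; match: 0->9, 1->2, 2->7, 3->8; deleted nodes 9; deleted edges (9,2,has); (9,7,has); (9,8,has); added nodes 11, 12, 13, 14, 15, 16, 17; added edges (14,2,has); (14,11,has); (14,13,has); (15,7,has); (15,11,has); (15,12,has); (16,8,has); (16,12,has); (16,13,has); (17,11,has); (17,12,has); (17,13,has); result: nodes: 0:pt, 2:pt, 3:pt, 4:pt, 5:pt, 7:pt, 8:pt, 10:F, 11:pt, 12:pt, 13:pt, 14:F, 15:F, 16:F, 17:F edges: (10,0,has); (10,4,has); (10,8,has); (10,8,hask); (14,2,has); (14,11,has); (14,13,has); (15,7,has); (15,11,has); (15,12,has); (16,8,has); (16,12,has); (16,13,has); (17,11,has); (17,12,has); (17,13,has)
step 2: rule r1; match: 0->14, 1->2, 2->11, 3->13; deleted nodes 14; deleted edges (14,2,has); (14,11,has); (14,13,has); added nodes 18, 19, 20, 21, 22, 23, 24; added edges (21,2,has); (21,18,has); (21,20,has); (22,11,has); (22,18,has); (22,19,has); (23,13,has); (23,19,has); (23,20,has); (24,18,has); (24,19,has); (24,20,has); result: nodes: 0:pt, 2:pt, 3:pt, 4:pt, 5:pt, 7:pt, 8:pt, 10:F, 11:pt, 12:pt, 13:pt, 15:F, 16:F, 17:F, 18:pt, 19:pt, 20:pt, 21:F, 22:F, 23:F, 24:F edges: (10,0,has); (10,4,has); (10,8,has); (10,8,hask); (15,7,has); (15,11,has); (15,12,has); (16,8,has); (16,12,has); (16,13,has); (17,11,has); (17,12,has); (17,13,has); (21,2,has); (21,18,has); (21,20,has); (22,11,has); (22,18,has); (22,19,has); (23,13,has); (23,19,has); (23,20,has); (24,18,has); (24,19,has); (24,20,has)
final:
nodes: 0:pt, 2:pt, 3:pt, 4:pt, 5:pt, 7:pt, 8:pt, 10:F, 11:pt, 12:pt, 13:pt, 15:F, 16:F, 17:F, 18:pt, 19:pt, 20:pt, 21:F, 22:F, 23:F, 24:F
edges: (10,0,has); (10,4,has); (10,8,has); (10,8,hask); (15,7,has); (15,11,has); (15,12,has); (16,8,has); (16,12,has); (16,13,has); (17,11,has); (17,12,has); (17,13,has); (21,2,has); (21,18,has); (21,20,has); (22,11,has); (22,18,has); (22,19,has); (23,13,has); (23,19,has); (23,20,has); (24,18,has); (24,19,has); (24,20,has)


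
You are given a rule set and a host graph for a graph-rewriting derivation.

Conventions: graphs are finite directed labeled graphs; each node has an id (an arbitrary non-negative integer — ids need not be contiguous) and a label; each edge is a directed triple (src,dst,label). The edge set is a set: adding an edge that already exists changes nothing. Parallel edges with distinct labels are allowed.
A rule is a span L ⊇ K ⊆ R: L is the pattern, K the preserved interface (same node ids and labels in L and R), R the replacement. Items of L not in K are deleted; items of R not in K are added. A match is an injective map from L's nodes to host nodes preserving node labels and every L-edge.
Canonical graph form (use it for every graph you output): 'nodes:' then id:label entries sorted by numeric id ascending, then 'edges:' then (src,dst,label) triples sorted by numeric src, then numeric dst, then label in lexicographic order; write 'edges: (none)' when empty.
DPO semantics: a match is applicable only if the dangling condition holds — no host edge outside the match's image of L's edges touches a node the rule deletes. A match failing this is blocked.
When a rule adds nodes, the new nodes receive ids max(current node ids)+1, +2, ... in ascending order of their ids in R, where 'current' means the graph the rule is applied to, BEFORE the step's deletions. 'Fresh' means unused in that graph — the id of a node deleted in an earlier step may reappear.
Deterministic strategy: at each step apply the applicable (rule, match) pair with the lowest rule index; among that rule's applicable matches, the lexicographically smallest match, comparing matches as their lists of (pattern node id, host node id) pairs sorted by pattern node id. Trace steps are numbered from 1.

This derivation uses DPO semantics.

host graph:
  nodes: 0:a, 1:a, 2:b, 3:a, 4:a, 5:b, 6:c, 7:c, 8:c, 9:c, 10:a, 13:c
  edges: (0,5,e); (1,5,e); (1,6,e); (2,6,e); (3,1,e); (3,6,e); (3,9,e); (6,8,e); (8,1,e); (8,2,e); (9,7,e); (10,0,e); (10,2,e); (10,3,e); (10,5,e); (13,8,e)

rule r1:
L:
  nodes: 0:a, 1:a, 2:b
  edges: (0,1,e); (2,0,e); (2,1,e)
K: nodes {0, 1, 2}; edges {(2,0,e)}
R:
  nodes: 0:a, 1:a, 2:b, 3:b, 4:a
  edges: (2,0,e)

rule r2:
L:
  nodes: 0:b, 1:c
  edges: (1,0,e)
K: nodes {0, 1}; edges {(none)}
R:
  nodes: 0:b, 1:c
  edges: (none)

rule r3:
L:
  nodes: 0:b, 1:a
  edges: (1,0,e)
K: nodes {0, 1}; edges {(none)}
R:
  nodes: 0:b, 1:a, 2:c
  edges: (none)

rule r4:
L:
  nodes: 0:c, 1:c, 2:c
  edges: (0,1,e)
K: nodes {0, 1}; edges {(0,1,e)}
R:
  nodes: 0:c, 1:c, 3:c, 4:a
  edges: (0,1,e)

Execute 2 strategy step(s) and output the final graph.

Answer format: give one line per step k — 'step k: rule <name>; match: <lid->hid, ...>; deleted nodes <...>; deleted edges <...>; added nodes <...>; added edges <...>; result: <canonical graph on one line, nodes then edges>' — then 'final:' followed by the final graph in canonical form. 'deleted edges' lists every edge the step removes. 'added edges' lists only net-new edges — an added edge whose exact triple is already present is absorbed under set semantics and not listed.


step 1: rule r2; match: 0->2, 1->8; deleted nodes (none); deleted edges (8,2,e); added nodes (none); added edges (none); result: nodes: 0:a, 1:a, 2:b, 3:a, 4:a, 5:b, 6:c, 7:c, 8:c, 9:c, 10:a, 13:c edges: (0,5,e); (1,5,e); (1,6,e); (2,6,e); (3,1,e); (3,6,e); (3,9,e); (6,8,e); (8,1,e); (9,7,e); (10,0,e); (10,2,e); (10,3,e); (10,5,e); (13,8,e)
step 2: rule r3; match: 0->2, 1->10; deleted nodes (none); deleted edges (10,2,e); added nodes 14; added edges (none); result: nodes: 0:a, 1:a, 2:b, 3:a, 4:a, 5:b, 6:c, 7:c, 8:c, 9:c, 10:a, 13:c, 14:c edges: (0,5,e); (1,5,e); (1,6,e); (2,6,e); (3,1,e); (3,6,e); (3,9,e); (6,8,e); (8,1,e); (9,7,e); (10,0,e); (10,3,e); (10,5,e); (13,8,e)
final:
nodes: 0:a, 1:a, 2:b, 3:a, 4:a, 5:b, 6:c, 7:c, 8:c, 9:c, 10:a, 13:c, 14:c
edges: (0,5,e); (1,5,e); (1,6,e); (2,6,e); (3,1,e); (3,6,e); (3,9,e); (6,8,e); (8,1,e); (9,7,e); (10,0,e); (10,3,e); (10,5,e); (13,8,e)


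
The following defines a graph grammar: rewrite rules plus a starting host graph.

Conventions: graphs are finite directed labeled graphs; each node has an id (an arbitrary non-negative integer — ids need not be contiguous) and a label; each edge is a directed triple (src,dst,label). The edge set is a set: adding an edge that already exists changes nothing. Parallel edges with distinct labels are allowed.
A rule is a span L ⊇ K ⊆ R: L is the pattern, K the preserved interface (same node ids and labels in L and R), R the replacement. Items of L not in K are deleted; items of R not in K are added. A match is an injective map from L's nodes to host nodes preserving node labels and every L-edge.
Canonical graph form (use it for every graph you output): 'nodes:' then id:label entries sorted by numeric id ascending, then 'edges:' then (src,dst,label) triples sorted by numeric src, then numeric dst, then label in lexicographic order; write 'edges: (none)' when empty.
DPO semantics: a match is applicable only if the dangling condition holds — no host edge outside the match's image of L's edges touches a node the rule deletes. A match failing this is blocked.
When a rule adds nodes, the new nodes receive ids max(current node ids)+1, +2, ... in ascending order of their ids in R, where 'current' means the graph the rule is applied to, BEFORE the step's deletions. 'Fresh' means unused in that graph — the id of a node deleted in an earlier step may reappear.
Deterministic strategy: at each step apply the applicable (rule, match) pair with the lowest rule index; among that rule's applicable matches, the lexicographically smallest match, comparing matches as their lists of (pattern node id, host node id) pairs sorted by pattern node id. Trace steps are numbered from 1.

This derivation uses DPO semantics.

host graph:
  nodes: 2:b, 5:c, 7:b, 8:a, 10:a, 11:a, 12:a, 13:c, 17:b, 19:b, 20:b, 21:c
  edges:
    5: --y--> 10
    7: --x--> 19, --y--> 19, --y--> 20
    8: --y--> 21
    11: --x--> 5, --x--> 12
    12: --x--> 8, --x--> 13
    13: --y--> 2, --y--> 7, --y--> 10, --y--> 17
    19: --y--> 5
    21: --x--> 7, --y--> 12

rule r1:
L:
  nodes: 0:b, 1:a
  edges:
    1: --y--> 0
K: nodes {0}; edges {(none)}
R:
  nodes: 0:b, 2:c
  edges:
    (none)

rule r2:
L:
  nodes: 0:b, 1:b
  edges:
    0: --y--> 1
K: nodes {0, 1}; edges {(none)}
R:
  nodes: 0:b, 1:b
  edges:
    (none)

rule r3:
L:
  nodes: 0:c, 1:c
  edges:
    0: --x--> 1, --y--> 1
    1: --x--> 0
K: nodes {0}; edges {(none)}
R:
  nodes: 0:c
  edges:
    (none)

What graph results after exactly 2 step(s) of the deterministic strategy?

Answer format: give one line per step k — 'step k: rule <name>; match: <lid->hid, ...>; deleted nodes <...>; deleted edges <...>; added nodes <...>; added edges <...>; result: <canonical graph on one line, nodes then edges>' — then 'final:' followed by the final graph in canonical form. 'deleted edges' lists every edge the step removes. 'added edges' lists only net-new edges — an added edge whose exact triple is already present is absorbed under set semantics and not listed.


step 1: rule r2; match: 0->7, 1->19; deleted nodes (none); deleted edges (7,19,y); added nodes (none); added edges (none); result: nodes: 2:b, 5:c, 7:b, 8:a, 10:a, 11:a, 12:a, 13:c, 17:b, 19:b, 20:b, 21:c edges: (5,10,y); (7,19,x); (7,20,y); (8,21,y); (11,5,x); (11,12,x); (12,8,x); (12,13,x); (13,2,y); (13,7,y); (13,10,y); (13,17,y); (19,5,y); (21,7,x); (21,12,y)
step 2: rule r2; match: 0->7, 1->20; deleted nodes (none); deleted edges (7,20,y); added nodes (none); added edges (none); result: nodes: 2:b, 5:c, 7:b, 8:a, 10:a, 11:a, 12:a, 13:c, 17:b, 19:b, 20:b, 21:c edges: (5,10,y); (7,19,x); (8,21,y); (11,5,x); (11,12,x); (12,8,x); (12,13,x); (13,2,y); (13,7,y); (13,10,y); (13,17,y); (19,5,y); (21,7,x); (21,12,y)
final:
nodes: 2:b, 5:c, 7:b, 8:a, 10:a, 11:a, 12:a, 13:c, 17:b, 19:b, 20:b, 21:c
edges: (5,10,y); (7,19,x); (8,21,y); (11,5,x); (11,12,x); (12,8,x); (12,13,x); (13,2,y); (13,7,y); (13,10,y); (13,17,y); (19,5,y); (21,7,x); (21,12,y)


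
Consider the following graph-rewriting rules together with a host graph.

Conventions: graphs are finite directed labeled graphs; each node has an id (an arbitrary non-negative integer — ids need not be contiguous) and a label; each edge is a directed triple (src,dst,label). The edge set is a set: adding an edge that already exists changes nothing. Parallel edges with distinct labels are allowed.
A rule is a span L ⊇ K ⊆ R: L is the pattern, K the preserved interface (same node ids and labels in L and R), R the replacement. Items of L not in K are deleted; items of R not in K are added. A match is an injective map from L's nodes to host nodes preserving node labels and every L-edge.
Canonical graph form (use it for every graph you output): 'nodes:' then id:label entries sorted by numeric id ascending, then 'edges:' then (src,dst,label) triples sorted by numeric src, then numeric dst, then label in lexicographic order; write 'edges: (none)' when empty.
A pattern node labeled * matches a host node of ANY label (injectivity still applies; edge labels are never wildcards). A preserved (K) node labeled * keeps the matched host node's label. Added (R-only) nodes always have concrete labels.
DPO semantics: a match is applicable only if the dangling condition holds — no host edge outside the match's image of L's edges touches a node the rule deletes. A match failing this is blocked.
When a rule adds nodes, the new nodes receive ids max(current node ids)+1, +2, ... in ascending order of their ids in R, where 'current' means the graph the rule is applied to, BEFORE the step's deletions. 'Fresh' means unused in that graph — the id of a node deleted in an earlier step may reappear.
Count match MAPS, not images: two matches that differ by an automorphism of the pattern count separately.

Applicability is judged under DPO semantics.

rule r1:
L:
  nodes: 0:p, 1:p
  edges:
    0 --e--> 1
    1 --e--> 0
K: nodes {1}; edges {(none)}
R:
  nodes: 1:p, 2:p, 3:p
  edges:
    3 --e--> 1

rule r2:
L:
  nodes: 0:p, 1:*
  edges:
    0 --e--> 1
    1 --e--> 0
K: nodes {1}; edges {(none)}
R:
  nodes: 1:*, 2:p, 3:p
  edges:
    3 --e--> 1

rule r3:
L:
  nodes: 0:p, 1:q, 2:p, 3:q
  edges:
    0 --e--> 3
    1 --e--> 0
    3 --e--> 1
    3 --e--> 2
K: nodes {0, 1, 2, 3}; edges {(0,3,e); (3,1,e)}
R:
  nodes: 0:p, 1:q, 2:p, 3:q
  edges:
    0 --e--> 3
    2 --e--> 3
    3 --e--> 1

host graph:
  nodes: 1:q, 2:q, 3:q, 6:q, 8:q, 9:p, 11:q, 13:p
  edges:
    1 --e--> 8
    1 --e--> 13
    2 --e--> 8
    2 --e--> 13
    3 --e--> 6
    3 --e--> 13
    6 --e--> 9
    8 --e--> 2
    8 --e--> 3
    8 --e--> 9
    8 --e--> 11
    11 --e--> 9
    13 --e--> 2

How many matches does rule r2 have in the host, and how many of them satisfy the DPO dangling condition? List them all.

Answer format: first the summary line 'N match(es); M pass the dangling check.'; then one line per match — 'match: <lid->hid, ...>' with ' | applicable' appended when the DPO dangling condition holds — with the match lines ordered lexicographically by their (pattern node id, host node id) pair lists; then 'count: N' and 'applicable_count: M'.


1 match(es); 0 pass the dangling check.
match: 0->13, 1->2
count: 1
applicable_count: 0


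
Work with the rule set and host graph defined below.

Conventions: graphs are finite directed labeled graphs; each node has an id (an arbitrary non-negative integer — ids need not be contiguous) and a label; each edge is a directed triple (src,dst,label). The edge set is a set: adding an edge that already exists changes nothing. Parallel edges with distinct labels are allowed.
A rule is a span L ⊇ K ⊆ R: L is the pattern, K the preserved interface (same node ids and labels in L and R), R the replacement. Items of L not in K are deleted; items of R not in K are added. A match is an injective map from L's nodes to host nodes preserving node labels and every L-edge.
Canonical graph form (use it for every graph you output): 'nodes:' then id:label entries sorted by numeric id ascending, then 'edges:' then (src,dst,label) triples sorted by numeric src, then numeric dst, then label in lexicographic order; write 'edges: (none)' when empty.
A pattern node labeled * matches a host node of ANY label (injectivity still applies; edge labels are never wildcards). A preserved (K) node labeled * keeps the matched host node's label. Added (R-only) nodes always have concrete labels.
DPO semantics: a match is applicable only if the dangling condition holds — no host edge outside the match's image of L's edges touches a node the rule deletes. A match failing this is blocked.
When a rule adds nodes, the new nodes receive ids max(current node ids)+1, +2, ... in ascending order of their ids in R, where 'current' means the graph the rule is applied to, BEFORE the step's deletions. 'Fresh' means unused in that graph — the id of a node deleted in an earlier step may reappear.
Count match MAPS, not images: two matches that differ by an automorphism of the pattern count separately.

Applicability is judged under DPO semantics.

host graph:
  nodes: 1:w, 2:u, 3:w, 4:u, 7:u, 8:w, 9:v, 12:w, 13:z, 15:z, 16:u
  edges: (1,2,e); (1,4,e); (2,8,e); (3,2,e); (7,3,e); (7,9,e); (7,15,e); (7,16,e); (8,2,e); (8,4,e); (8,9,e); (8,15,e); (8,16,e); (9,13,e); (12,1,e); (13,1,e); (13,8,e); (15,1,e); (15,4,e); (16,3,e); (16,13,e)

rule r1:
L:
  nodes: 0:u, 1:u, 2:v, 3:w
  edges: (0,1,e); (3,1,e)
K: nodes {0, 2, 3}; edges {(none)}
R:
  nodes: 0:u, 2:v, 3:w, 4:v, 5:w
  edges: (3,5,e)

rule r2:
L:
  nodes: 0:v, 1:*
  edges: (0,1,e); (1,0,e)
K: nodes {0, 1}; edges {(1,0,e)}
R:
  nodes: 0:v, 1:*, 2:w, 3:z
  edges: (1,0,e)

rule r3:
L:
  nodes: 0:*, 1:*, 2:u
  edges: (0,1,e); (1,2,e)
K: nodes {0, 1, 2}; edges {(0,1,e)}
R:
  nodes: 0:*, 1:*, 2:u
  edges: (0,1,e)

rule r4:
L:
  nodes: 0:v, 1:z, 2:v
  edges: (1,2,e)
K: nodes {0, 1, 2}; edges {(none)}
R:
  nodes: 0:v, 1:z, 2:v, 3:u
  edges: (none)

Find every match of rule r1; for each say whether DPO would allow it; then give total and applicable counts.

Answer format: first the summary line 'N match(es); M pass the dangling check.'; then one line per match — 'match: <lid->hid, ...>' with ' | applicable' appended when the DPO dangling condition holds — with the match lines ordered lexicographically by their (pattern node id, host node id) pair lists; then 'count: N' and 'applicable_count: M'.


1 match(es); 0 pass the dangling check.
match: 0->7, 1->16, 2->9, 3->8
count: 1
applicable_count: 0


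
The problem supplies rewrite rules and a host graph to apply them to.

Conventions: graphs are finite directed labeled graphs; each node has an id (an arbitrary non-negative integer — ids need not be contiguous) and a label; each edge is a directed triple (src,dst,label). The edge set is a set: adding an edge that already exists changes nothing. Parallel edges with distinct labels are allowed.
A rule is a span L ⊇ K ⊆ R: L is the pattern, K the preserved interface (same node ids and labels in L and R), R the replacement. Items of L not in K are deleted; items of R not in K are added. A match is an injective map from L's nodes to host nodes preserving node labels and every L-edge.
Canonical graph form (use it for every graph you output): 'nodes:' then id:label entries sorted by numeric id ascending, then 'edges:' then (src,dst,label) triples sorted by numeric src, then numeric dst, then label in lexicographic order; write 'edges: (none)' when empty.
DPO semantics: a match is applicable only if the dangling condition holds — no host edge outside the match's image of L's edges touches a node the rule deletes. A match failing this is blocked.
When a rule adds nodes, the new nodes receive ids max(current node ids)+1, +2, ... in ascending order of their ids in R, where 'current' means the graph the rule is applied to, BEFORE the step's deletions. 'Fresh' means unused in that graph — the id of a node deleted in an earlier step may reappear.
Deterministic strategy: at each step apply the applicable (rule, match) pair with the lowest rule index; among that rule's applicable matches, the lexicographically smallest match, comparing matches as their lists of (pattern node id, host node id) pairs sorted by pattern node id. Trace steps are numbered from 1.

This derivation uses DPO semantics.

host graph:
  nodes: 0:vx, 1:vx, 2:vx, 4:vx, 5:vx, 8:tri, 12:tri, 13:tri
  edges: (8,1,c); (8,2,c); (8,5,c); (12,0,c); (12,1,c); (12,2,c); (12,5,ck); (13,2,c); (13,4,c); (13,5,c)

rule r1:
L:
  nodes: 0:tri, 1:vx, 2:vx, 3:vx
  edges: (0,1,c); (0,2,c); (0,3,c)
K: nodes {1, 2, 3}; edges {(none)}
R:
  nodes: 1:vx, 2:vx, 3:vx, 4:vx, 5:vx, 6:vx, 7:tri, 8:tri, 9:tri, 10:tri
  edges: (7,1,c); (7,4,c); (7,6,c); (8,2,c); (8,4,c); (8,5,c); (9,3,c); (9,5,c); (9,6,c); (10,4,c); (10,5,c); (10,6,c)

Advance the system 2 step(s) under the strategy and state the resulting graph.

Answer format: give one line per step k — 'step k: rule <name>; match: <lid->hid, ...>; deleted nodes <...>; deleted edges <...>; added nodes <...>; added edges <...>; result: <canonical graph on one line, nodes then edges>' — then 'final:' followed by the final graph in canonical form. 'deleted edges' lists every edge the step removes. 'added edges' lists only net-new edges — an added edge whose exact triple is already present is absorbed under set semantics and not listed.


step 1: rule r1; match: 0->8, 1->1, 2->2, 3->5; deleted nodes 8; deleted edges (8,1,c); (8,2,c); (8,5,c); added nodes 14, 15, 16, 17, 18, 19, 20; added edges (17,1,c); (17,14,c); (17,16,c); (18,2,c); (18,14,c); (18,15,c); (19,5,c); (19,15,c); (19,16,c); (20,14,c); (20,15,c); (20,16,c); result: nodes: 0:vx, 1:vx, 2:vx, 4:vx, 5:vx, 12:tri, 13:tri, 14:vx, 15:vx, 16:vx, 17:tri, 18:tri, 19:tri, 20:tri edges: (12,0,c); (12,1,c); (12,2,c); (12,5,ck); (13,2,c); (13,4,c); (13,5,c); (17,1,c); (17,14,c); (17,16,c); (18,2,c); (18,14,c); (18,15,c); (19,5,c); (19,15,c); (19,16,c); (20,14,c); (20,15,c); (20,16,c)
step 2: rule r1; match: 0->13, 1->2, 2->4, 3->5; deleted nodes 13; deleted edges (13,2,c); (13,4,c); (13,5,c); added nodes 21, 22, 23, 24, 25, 26, 27; added edges (24,2,c); (24,21,c); (24,23,c); (25,4,c); (25,21,c); (25,22,c); (26,5,c); (26,22,c); (26,23,c); (27,21,c); (27,22,c); (27,23,c); result: nodes: 0:vx, 1:vx, 2:vx, 4:vx, 5:vx, 12:tri, 14:vx, 15:vx, 16:vx, 17:tri, 18:tri, 19:tri, 20:tri, 21:vx, 22:vx, 23:vx, 24:tri, 25:tri, 26:tri, 27:tri edges: (12,0,c); (12,1,c); (12,2,c); (12,5,ck); (17,1,c); (17,14,c); (17,16,c); (18,2,c); (18,14,c); (18,15,c); (19,5,c); (19,15,c); (19,16,c); (20,14,c); (20,15,c); (20,16,c); (24,2,c); (24,21,c); (24,23,c); (25,4,c); (25,21,c); (25,22,c); (26,5,c); (26,22,c); (26,23,c); (27,21,c); (27,22,c); (27,23,c)
final:
nodes: 0:vx, 1:vx, 2:vx, 4:vx, 5:vx, 12:tri, 14:vx, 15:vx, 16:vx, 17:tri, 18:tri, 19:tri, 20:tri, 21:vx, 22:vx, 23:vx, 24:tri, 25:tri, 26:tri, 27:tri
edges: (12,0,c); (12,1,c); (12,2,c); (12,5,ck); (17,1,c); (17,14,c); (17,16,c); (18,2,c); (18,14,c); (18,15,c); (19,5,c); (19,15,c); (19,16,c); (20,14,c); (20,15,c); (20,16,c); (24,2,c); (24,21,c); (24,23,c); (25,4,c); (25,21,c); (25,22,c); (26,5,c); (26,22,c); (26,23,c); (27,21,c); (27,22,c); (27,23,c)
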